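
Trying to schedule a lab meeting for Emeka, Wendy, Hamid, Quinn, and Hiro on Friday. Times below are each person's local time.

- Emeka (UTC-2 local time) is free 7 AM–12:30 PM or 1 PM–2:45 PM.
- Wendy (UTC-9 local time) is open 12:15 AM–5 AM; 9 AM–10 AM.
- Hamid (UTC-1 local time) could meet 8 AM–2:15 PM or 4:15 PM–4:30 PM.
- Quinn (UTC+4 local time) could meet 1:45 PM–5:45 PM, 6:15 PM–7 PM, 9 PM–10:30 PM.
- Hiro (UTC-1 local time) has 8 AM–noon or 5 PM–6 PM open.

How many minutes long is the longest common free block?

195

Emeka in UTC: 09:00-14:30, 15:00-16:45 (add 2h to convert from UTC-2).
Wendy in UTC: 09:15-14:00, 18:00-19:00 (add 9h to convert from UTC-9).
Hamid in UTC: 09:00-15:15, 17:15-17:30 (add 1h to convert from UTC-1).
Quinn in UTC: 09:45-13:45, 14:15-15:00, 17:00-18:30 (subtract 4h to convert from UTC+4).
Hiro in UTC: 09:00-13:00, 18:00-19:00 (add 1h to convert from UTC-1).
Emeka ∩ Wendy: 09:15-14:00.
Emeka ∩ Wendy ∩ Hamid: 09:15-14:00.
Emeka ∩ Wendy ∩ Hamid ∩ Quinn: 09:45-13:45.
Emeka ∩ Wendy ∩ Hamid ∩ Quinn ∩ Hiro: 09:45-13:00.
The longest is 09:45-13:00 at 195 minutes.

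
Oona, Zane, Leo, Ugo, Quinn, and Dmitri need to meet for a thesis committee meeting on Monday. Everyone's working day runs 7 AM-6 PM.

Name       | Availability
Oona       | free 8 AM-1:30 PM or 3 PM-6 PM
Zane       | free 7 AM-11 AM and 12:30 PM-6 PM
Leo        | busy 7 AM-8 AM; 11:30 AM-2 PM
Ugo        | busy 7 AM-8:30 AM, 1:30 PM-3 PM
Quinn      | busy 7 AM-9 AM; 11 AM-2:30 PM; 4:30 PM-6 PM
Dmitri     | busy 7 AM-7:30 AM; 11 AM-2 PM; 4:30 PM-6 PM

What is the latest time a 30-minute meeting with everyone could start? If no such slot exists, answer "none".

16:00

Oona free: 08:00-13:30, 15:00-18:00.
Zane free: 07:00-11:00, 12:30-18:00.
Leo free: 08:00-11:30, 14:00-18:00 (invert busy blocks within the working day).
Ugo free: 08:30-13:30, 15:00-18:00 (invert busy blocks within the working day).
Quinn free: 09:00-11:00, 14:30-16:30 (invert busy blocks within the working day).
Dmitri free: 07:30-11:00, 14:00-16:30 (invert busy blocks within the working day).
Oona ∩ Zane: 08:00-11:00, 12:30-13:30, 15:00-18:00.
Oona ∩ Zane ∩ Leo: 08:00-11:00, 15:00-18:00.
Oona ∩ Zane ∩ Leo ∩ Ugo: 08:30-11:00, 15:00-18:00.
Oona ∩ Zane ∩ Leo ∩ Ugo ∩ Quinn: 09:00-11:00, 15:00-16:30.
Oona ∩ Zane ∩ Leo ∩ Ugo ∩ Quinn ∩ Dmitri: 09:00-11:00, 15:00-16:30.
So the common availability across everyone is 09:00-11:00, 15:00-16:30.
The last common window of at least 30 minutes is 15:00-16:30; a 30-minute meeting can start as late as 16:00 and still end by 16:30.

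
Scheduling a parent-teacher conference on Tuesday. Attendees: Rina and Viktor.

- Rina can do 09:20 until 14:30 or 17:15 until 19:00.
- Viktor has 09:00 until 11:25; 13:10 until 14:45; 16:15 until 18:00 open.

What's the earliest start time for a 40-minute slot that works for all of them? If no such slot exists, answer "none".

09:20

Rina ∩ Viktor: 09:20-11:25, 13:10-14:30, 17:15-18:00.
The first common window of at least 40 minutes is 09:20-11:25, so the earliest start is 09:20.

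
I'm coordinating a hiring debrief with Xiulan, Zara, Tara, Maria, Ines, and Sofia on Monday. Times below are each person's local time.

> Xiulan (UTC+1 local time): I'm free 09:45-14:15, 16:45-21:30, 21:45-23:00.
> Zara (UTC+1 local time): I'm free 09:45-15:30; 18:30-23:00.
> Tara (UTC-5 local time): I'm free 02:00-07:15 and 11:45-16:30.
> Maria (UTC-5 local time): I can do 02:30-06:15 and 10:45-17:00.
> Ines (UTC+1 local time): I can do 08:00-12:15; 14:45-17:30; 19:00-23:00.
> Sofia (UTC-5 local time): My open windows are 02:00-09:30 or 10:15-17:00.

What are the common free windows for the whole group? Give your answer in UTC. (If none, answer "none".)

08:45-11:15, 18:00-20:30, 20:45-21:30

Xiulan in UTC: 08:45-13:15, 15:45-20:30, 20:45-22:00 (subtract 1h to convert from UTC+1).
Zara in UTC: 08:45-14:30, 17:30-22:00 (subtract 1h to convert from UTC+1).
Tara in UTC: 07:00-12:15, 16:45-21:30 (add 5h to convert from UTC-5).
Maria in UTC: 07:30-11:15, 15:45-22:00 (add 5h to convert from UTC-5).
Ines in UTC: 07:00-11:15, 13:45-16:30, 18:00-22:00 (subtract 1h to convert from UTC+1).
Sofia in UTC: 07:00-14:30, 15:15-22:00 (add 5h to convert from UTC-5).
Xiulan ∩ Zara: 08:45-13:15, 17:30-20:30, 20:45-22:00.
Xiulan ∩ Zara ∩ Tara: 08:45-12:15, 17:30-20:30, 20:45-21:30.
Xiulan ∩ Zara ∩ Tara ∩ Maria: 08:45-11:15, 17:30-20:30, 20:45-21:30.
Xiulan ∩ Zara ∩ Tara ∩ Maria ∩ Ines: 08:45-11:15, 18:00-20:30, 20:45-21:30.
Xiulan ∩ Zara ∩ Tara ∩ Maria ∩ Ines ∩ Sofia: 08:45-11:15, 18:00-20:30, 20:45-21:30.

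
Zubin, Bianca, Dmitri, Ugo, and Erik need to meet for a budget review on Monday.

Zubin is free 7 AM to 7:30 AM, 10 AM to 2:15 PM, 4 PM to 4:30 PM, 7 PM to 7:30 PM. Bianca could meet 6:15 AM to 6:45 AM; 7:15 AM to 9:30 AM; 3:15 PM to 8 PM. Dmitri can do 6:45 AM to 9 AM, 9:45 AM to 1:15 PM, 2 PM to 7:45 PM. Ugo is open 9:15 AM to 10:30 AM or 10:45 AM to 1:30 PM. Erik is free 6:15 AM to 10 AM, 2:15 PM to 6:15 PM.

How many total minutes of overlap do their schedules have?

Zubin ∩ Bianca: 07:15-07:30, 16:00-16:30, 19:00-19:30.
Zubin ∩ Bianca ∩ Dmitri: 07:15-07:30, 16:00-16:30, 19:00-19:30.
Zubin ∩ Bianca ∩ Dmitri ∩ Ugo: ∅.
Zubin ∩ Bianca ∩ Dmitri ∩ Ugo ∩ Erik: ∅.
There is no time when everyone is free.
There is no common window, so the total is 0 minutes.

0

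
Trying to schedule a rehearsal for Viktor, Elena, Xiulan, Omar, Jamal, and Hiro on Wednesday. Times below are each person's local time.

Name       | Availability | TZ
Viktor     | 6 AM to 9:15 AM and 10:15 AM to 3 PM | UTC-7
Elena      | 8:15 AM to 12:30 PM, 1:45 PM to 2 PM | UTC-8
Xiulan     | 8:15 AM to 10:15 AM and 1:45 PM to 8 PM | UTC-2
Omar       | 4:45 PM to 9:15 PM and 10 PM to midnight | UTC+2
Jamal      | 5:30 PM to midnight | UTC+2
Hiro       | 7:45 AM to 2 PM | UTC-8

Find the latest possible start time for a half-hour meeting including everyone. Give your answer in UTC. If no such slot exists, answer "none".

20:00

Viktor in UTC: 13:00-16:15, 17:15-22:00 (add 7h to convert from UTC-7).
Elena in UTC: 16:15-20:30, 21:45-22:00 (add 8h to convert from UTC-8).
Xiulan in UTC: 10:15-12:15, 15:45-22:00 (add 2h to convert from UTC-2).
Omar in UTC: 14:45-19:15, 20:00-22:00 (subtract 2h to convert from UTC+2).
Jamal in UTC: 15:30-22:00 (subtract 2h to convert from UTC+2).
Hiro in UTC: 15:45-22:00 (add 8h to convert from UTC-8).
Viktor ∩ Elena: 17:15-20:30, 21:45-22:00.
Viktor ∩ Elena ∩ Xiulan: 17:15-20:30, 21:45-22:00.
Viktor ∩ Elena ∩ Xiulan ∩ Omar: 17:15-19:15, 20:00-20:30, 21:45-22:00.
Viktor ∩ Elena ∩ Xiulan ∩ Omar ∩ Jamal: 17:15-19:15, 20:00-20:30, 21:45-22:00.
Viktor ∩ Elena ∩ Xiulan ∩ Omar ∩ Jamal ∩ Hiro: 17:15-19:15, 20:00-20:30, 21:45-22:00.
So the common availability across everyone is 17:15-19:15, 20:00-20:30, 21:45-22:00.
The last common window of at least 30 minutes is 20:00-20:30; a 30-minute meeting can start as late as 20:00 and still end by 20:30.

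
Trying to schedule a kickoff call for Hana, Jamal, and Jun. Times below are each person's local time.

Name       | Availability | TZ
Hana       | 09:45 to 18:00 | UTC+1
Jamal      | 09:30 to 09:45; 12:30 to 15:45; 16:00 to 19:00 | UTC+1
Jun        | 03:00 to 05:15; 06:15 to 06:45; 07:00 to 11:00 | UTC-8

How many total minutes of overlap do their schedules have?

Hana in UTC: 08:45-17:00 (subtract 1h to convert from UTC+1).
Jamal in UTC: 08:30-08:45, 11:30-14:45, 15:00-18:00 (subtract 1h to convert from UTC+1).
Jun in UTC: 11:00-13:15, 14:15-14:45, 15:00-19:00 (add 8h to convert from UTC-8).
Hana ∩ Jamal: 11:30-14:45, 15:00-17:00.
Hana ∩ Jamal ∩ Jun: 11:30-13:15, 14:15-14:45, 15:00-17:00.
Summing the common windows: 105 + 30 + 120 = 255 minutes.

255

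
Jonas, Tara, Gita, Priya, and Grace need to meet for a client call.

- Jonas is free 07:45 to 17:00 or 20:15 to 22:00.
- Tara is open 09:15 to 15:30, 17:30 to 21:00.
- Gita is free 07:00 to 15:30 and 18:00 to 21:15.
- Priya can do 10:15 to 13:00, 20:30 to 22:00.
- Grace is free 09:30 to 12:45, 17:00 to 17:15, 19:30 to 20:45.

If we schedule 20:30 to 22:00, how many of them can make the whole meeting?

2

Jonas and Priya can make the full 20:30-22:00 slot — that's 2.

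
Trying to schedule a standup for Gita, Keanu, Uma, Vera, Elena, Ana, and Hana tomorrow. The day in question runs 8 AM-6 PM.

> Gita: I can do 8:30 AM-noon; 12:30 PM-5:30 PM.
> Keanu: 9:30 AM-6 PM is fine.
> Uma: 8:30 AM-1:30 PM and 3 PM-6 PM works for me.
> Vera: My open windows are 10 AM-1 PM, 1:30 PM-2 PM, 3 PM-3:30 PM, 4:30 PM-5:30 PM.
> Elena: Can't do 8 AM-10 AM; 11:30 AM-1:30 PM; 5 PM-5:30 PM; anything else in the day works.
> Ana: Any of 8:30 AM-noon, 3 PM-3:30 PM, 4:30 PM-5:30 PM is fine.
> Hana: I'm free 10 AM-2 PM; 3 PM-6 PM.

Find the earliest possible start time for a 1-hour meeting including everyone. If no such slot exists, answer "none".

Gita free: 08:30-12:00, 12:30-17:30.
Keanu free: 09:30-18:00.
Uma free: 08:30-13:30, 15:00-18:00.
Vera free: 10:00-13:00, 13:30-14:00, 15:00-15:30, 16:30-17:30.
Elena free: 10:00-11:30, 13:30-17:00, 17:30-18:00 (invert busy blocks within the working day).
Ana free: 08:30-12:00, 15:00-15:30, 16:30-17:30.
Hana free: 10:00-14:00, 15:00-18:00.
Gita ∩ Keanu: 09:30-12:00, 12:30-17:30.
Gita ∩ Keanu ∩ Uma: 09:30-12:00, 12:30-13:30, 15:00-17:30.
Gita ∩ Keanu ∩ Uma ∩ Vera: 10:00-12:00, 12:30-13:00, 15:00-15:30, 16:30-17:30.
Gita ∩ Keanu ∩ Uma ∩ Vera ∩ Elena: 10:00-11:30, 15:00-15:30, 16:30-17:00.
Gita ∩ Keanu ∩ Uma ∩ Vera ∩ Elena ∩ Ana: 10:00-11:30, 15:00-15:30, 16:30-17:00.
Gita ∩ Keanu ∩ Uma ∩ Vera ∩ Elena ∩ Ana ∩ Hana: 10:00-11:30, 15:00-15:30, 16:30-17:00.
The first common window of at least 60 minutes is 10:00-11:30, so the earliest start is 10:00.

10:00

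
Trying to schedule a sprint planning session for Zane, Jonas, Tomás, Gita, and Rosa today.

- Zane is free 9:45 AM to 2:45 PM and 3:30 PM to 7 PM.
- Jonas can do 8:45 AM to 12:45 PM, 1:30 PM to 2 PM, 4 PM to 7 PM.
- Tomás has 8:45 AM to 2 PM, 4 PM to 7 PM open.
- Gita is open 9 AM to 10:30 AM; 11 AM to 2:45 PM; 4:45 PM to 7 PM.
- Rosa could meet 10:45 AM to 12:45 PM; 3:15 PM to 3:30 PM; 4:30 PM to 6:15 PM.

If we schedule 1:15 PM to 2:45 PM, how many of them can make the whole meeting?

2

Zane and Gita can make the full 13:15-14:45 slot — that's 2.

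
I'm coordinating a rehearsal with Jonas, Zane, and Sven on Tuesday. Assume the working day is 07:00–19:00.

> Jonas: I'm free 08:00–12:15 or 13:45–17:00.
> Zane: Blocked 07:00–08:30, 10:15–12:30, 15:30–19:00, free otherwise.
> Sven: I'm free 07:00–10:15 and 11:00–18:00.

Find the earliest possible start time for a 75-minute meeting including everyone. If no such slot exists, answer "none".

Jonas free: 08:00-12:15, 13:45-17:00.
Zane free: 08:30-10:15, 12:30-15:30 (invert busy blocks within the working day).
Sven free: 07:00-10:15, 11:00-18:00.
Jonas ∩ Zane: 08:30-10:15, 13:45-15:30.
Jonas ∩ Zane ∩ Sven: 08:30-10:15, 13:45-15:30.
The first common window of at least 75 minutes is 08:30-10:15, so the earliest start is 08:30.

08:30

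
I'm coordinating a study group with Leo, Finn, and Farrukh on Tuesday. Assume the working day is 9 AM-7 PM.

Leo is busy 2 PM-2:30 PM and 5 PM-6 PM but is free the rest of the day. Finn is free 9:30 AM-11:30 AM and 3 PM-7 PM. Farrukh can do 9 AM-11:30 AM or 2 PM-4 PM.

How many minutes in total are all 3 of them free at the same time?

180

Leo free: 09:00-14:00, 14:30-17:00, 18:00-19:00 (invert busy blocks within the working day).
Finn free: 09:30-11:30, 15:00-19:00.
Farrukh free: 09:00-11:30, 14:00-16:00.
Leo ∩ Finn: 09:30-11:30, 15:00-17:00, 18:00-19:00.
Leo ∩ Finn ∩ Farrukh: 09:30-11:30, 15:00-16:00.
Summing the common windows: 120 + 60 = 180 minutes.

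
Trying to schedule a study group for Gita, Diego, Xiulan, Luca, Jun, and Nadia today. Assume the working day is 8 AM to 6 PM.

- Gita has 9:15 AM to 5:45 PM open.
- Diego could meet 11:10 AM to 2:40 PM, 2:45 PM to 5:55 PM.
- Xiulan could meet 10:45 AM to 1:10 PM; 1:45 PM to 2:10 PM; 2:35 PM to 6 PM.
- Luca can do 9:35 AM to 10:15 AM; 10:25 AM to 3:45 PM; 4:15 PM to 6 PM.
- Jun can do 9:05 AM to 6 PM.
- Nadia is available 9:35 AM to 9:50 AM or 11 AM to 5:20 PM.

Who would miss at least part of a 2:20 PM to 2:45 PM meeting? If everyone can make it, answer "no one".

Gita: free for 14:20-14:45. Diego: not fully free for 14:20-14:45. Xiulan: not fully free for 14:20-14:45. Luca: free for 14:20-14:45. Jun: free for 14:20-14:45. Nadia: free for 14:20-14:45.

Diego, Xiulan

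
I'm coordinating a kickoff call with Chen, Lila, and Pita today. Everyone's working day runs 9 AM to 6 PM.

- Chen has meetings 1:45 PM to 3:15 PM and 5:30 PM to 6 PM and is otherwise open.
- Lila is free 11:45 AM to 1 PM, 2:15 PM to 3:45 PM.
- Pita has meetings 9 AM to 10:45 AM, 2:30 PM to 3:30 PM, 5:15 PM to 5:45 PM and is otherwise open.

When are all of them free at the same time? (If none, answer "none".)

11:45-13:00, 15:30-15:45

Chen free: 09:00-13:45, 15:15-17:30 (invert busy blocks within the working day).
Lila free: 11:45-13:00, 14:15-15:45.
Pita free: 10:45-14:30, 15:30-17:15, 17:45-18:00 (invert busy blocks within the working day).
Chen ∩ Lila: 11:45-13:00, 15:15-15:45.
Chen ∩ Lila ∩ Pita: 11:45-13:00, 15:30-15:45.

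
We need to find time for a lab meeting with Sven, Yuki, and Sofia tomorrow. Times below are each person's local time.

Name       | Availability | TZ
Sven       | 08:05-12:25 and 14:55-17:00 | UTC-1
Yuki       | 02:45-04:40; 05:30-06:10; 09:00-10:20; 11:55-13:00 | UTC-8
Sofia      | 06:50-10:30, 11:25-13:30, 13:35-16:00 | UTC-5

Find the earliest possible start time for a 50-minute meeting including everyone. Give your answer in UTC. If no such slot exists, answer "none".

Sven in UTC: 09:05-13:25, 15:55-18:00 (add 1h to convert from UTC-1).
Yuki in UTC: 10:45-12:40, 13:30-14:10, 17:00-18:20, 19:55-21:00 (add 8h to convert from UTC-8).
Sofia in UTC: 11:50-15:30, 16:25-18:30, 18:35-21:00 (add 5h to convert from UTC-5).
Sven ∩ Yuki: 10:45-12:40, 17:00-18:00.
Sven ∩ Yuki ∩ Sofia: 11:50-12:40, 17:00-18:00.
The first common window of at least 50 minutes is 11:50-12:40, so the earliest start is 11:50.

11:50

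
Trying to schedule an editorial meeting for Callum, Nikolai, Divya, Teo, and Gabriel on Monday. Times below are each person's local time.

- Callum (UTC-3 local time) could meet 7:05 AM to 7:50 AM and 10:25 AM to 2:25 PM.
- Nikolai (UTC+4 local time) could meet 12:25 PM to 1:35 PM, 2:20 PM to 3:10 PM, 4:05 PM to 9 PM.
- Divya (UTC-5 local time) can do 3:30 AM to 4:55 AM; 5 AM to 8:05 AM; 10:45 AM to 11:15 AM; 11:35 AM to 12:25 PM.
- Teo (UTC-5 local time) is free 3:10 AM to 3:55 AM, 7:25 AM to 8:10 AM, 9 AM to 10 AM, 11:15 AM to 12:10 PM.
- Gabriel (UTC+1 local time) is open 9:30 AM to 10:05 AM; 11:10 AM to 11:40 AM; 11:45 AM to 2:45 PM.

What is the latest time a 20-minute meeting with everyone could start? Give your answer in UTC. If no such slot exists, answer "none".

none

Callum in UTC: 10:05-10:50, 13:25-17:25 (add 3h to convert from UTC-3).
Nikolai in UTC: 08:25-09:35, 10:20-11:10, 12:05-17:00 (subtract 4h to convert from UTC+4).
Divya in UTC: 08:30-09:55, 10:00-13:05, 15:45-16:15, 16:35-17:25 (add 5h to convert from UTC-5).
Teo in UTC: 08:10-08:55, 12:25-13:10, 14:00-15:00, 16:15-17:10 (add 5h to convert from UTC-5).
Gabriel in UTC: 08:30-09:05, 10:10-10:40, 10:45-13:45 (subtract 1h to convert from UTC+1).
Callum ∩ Nikolai: 10:20-10:50, 13:25-17:00.
Callum ∩ Nikolai ∩ Divya: 10:20-10:50, 15:45-16:15, 16:35-17:00.
Callum ∩ Nikolai ∩ Divya ∩ Teo: 16:35-17:00.
Callum ∩ Nikolai ∩ Divya ∩ Teo ∩ Gabriel: ∅.
There is no time when everyone is free.
No common window is at least 20 minutes long.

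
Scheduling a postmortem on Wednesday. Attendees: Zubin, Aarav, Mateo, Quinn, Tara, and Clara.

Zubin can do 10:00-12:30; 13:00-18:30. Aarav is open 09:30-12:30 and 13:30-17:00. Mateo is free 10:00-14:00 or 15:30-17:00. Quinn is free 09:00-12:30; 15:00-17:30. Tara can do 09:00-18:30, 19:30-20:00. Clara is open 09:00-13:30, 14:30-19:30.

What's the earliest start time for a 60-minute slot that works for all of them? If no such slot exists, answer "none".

10:00

Zubin ∩ Aarav: 10:00-12:30, 13:30-17:00.
Zubin ∩ Aarav ∩ Mateo: 10:00-12:30, 13:30-14:00, 15:30-17:00.
Zubin ∩ Aarav ∩ Mateo ∩ Quinn: 10:00-12:30, 15:30-17:00.
Zubin ∩ Aarav ∩ Mateo ∩ Quinn ∩ Tara: 10:00-12:30, 15:30-17:00.
Zubin ∩ Aarav ∩ Mateo ∩ Quinn ∩ Tara ∩ Clara: 10:00-12:30, 15:30-17:00.
So the common availability across everyone is 10:00-12:30, 15:30-17:00.
The first common window of at least 60 minutes is 10:00-12:30, so the earliest start is 10:00.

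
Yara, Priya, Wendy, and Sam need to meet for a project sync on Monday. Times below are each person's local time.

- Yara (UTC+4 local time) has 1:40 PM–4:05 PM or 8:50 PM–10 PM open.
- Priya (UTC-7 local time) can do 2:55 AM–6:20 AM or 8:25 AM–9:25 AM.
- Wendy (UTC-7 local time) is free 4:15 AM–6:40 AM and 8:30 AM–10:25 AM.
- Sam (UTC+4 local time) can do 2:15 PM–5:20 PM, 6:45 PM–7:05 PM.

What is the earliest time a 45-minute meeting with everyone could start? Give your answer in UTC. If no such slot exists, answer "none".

Yara in UTC: 09:40-12:05, 16:50-18:00 (subtract 4h to convert from UTC+4).
Priya in UTC: 09:55-13:20, 15:25-16:25 (add 7h to convert from UTC-7).
Wendy in UTC: 11:15-13:40, 15:30-17:25 (add 7h to convert from UTC-7).
Sam in UTC: 10:15-13:20, 14:45-15:05 (subtract 4h to convert from UTC+4).
Yara ∩ Priya: 09:55-12:05.
Yara ∩ Priya ∩ Wendy: 11:15-12:05.
Yara ∩ Priya ∩ Wendy ∩ Sam: 11:15-12:05.
The first common window of at least 45 minutes is 11:15-12:05, so the earliest start is 11:15.

11:15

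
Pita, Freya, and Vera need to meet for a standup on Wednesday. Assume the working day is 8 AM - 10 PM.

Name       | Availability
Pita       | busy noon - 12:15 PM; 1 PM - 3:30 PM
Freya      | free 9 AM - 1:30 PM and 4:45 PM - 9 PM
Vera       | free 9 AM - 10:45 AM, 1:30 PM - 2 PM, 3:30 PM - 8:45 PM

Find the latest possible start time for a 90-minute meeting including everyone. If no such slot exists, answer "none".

19:15

Pita free: 08:00-12:00, 12:15-13:00, 15:30-22:00 (invert busy blocks within the working day).
Freya free: 09:00-13:30, 16:45-21:00.
Vera free: 09:00-10:45, 13:30-14:00, 15:30-20:45.
Pita ∩ Freya: 09:00-12:00, 12:15-13:00, 16:45-21:00.
Pita ∩ Freya ∩ Vera: 09:00-10:45, 16:45-20:45.
Those are the intersection windows.
The last common window of at least 90 minutes is 16:45-20:45; a 90-minute meeting can start as late as 19:15 and still end by 20:45.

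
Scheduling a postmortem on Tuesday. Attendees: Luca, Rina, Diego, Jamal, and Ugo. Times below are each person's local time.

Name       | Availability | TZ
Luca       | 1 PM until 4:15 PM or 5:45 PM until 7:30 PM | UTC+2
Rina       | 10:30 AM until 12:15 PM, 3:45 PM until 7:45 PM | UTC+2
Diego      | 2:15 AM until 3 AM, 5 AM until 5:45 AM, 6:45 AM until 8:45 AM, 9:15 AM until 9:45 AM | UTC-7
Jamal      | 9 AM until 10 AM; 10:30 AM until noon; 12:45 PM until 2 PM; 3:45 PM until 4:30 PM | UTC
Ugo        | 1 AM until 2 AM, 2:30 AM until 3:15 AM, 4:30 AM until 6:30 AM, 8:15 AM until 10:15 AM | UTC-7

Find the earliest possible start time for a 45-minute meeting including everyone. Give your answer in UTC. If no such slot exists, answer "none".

Luca in UTC: 11:00-14:15, 15:45-17:30 (subtract 2h to convert from UTC+2).
Rina in UTC: 08:30-10:15, 13:45-17:45 (subtract 2h to convert from UTC+2).
Diego in UTC: 09:15-10:00, 12:00-12:45, 13:45-15:45, 16:15-16:45 (add 7h to convert from UTC-7).
Jamal in UTC: 09:00-10:00, 10:30-12:00, 12:45-14:00, 15:45-16:30.
Ugo in UTC: 08:00-09:00, 09:30-10:15, 11:30-13:30, 15:15-17:15 (add 7h to convert from UTC-7).
Luca ∩ Rina: 13:45-14:15, 15:45-17:30.
Luca ∩ Rina ∩ Diego: 13:45-14:15, 16:15-16:45.
Luca ∩ Rina ∩ Diego ∩ Jamal: 13:45-14:00, 16:15-16:30.
Luca ∩ Rina ∩ Diego ∩ Jamal ∩ Ugo: 16:15-16:30.
No common window is at least 45 minutes long.

none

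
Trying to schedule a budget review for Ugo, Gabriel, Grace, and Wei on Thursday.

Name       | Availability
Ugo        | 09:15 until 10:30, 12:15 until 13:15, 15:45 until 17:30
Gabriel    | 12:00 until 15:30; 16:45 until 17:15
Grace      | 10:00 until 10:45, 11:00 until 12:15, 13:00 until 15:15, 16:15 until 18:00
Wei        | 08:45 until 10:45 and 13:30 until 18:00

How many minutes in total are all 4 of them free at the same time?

Ugo ∩ Gabriel: 12:15-13:15, 16:45-17:15.
Ugo ∩ Gabriel ∩ Grace: 13:00-13:15, 16:45-17:15.
Ugo ∩ Gabriel ∩ Grace ∩ Wei: 16:45-17:15.
So the common availability across everyone is 16:45-17:15.
That's a single block of 30 minutes.

30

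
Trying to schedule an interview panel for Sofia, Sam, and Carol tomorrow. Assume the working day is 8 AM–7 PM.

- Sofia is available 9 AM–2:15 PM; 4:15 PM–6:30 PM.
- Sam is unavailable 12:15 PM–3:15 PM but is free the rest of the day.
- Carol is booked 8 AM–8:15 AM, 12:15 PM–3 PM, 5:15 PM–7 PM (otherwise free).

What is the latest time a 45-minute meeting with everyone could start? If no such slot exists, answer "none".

16:30

Sofia free: 09:00-14:15, 16:15-18:30.
Sam free: 08:00-12:15, 15:15-19:00 (invert busy blocks within the working day).
Carol free: 08:15-12:15, 15:00-17:15 (invert busy blocks within the working day).
Sofia ∩ Sam: 09:00-12:15, 16:15-18:30.
Sofia ∩ Sam ∩ Carol: 09:00-12:15, 16:15-17:15.
The last common window of at least 45 minutes is 16:15-17:15; a 45-minute meeting can start as late as 16:30 and still end by 17:15.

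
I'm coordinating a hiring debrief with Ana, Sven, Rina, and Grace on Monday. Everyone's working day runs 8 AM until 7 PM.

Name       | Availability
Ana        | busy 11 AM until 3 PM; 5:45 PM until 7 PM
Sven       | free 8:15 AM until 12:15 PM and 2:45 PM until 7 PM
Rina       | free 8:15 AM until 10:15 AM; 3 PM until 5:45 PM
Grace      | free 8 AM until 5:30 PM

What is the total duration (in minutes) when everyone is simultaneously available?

Ana free: 08:00-11:00, 15:00-17:45 (invert busy blocks within the working day).
Sven free: 08:15-12:15, 14:45-19:00.
Rina free: 08:15-10:15, 15:00-17:45.
Grace free: 08:00-17:30.
Ana ∩ Sven: 08:15-11:00, 15:00-17:45.
Ana ∩ Sven ∩ Rina: 08:15-10:15, 15:00-17:45.
Ana ∩ Sven ∩ Rina ∩ Grace: 08:15-10:15, 15:00-17:30.
So the common availability across everyone is 08:15-10:15, 15:00-17:30.
Summing the common windows: 120 + 150 = 270 minutes.

270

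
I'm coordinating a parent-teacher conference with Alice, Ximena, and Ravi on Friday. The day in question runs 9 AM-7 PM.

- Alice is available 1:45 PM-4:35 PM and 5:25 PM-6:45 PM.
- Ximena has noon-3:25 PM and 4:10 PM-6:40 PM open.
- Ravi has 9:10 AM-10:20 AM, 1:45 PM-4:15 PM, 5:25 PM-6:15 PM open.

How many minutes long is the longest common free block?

Alice ∩ Ximena: 13:45-15:25, 16:10-16:35, 17:25-18:40.
Alice ∩ Ximena ∩ Ravi: 13:45-15:25, 16:10-16:15, 17:25-18:15.
The longest is 13:45-15:25 at 100 minutes.

100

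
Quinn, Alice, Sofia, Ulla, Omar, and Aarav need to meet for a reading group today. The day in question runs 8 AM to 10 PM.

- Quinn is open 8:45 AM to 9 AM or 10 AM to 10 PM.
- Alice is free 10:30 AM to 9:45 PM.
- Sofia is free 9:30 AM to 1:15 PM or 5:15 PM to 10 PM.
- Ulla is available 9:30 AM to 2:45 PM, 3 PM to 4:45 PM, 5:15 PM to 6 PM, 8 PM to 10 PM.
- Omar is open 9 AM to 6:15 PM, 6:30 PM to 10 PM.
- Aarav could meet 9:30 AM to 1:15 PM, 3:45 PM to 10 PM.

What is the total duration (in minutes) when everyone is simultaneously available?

Quinn ∩ Alice: 10:30-21:45.
Quinn ∩ Alice ∩ Sofia: 10:30-13:15, 17:15-21:45.
Quinn ∩ Alice ∩ Sofia ∩ Ulla: 10:30-13:15, 17:15-18:00, 20:00-21:45.
Quinn ∩ Alice ∩ Sofia ∩ Ulla ∩ Omar: 10:30-13:15, 17:15-18:00, 20:00-21:45.
Quinn ∩ Alice ∩ Sofia ∩ Ulla ∩ Omar ∩ Aarav: 10:30-13:15, 17:15-18:00, 20:00-21:45.
Summing the common windows: 165 + 45 + 105 = 315 minutes.

315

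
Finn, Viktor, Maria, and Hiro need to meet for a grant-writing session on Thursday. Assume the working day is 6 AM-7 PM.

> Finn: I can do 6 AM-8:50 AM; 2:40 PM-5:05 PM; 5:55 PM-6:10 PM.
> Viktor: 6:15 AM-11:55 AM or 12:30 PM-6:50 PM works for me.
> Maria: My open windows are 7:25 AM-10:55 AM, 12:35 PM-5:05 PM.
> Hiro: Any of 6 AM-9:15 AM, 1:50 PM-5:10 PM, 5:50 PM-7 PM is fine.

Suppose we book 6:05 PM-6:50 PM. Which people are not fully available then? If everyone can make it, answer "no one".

Finn: not fully free for 18:05-18:50. Viktor: free for 18:05-18:50. Maria: not fully free for 18:05-18:50. Hiro: free for 18:05-18:50.

Finn, Maria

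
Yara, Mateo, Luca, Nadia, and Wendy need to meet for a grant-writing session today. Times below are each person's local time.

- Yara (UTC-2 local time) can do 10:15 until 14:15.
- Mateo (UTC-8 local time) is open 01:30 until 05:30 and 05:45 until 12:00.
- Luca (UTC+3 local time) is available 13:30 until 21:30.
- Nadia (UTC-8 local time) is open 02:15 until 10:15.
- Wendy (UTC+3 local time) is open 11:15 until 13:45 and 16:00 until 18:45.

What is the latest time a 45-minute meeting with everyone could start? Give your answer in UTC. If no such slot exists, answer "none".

15:00

Yara in UTC: 12:15-16:15 (add 2h to convert from UTC-2).
Mateo in UTC: 09:30-13:30, 13:45-20:00 (add 8h to convert from UTC-8).
Luca in UTC: 10:30-18:30 (subtract 3h to convert from UTC+3).
Nadia in UTC: 10:15-18:15 (add 8h to convert from UTC-8).
Wendy in UTC: 08:15-10:45, 13:00-15:45 (subtract 3h to convert from UTC+3).
Yara ∩ Mateo: 12:15-13:30, 13:45-16:15.
Yara ∩ Mateo ∩ Luca: 12:15-13:30, 13:45-16:15.
Yara ∩ Mateo ∩ Luca ∩ Nadia: 12:15-13:30, 13:45-16:15.
Yara ∩ Mateo ∩ Luca ∩ Nadia ∩ Wendy: 13:00-13:30, 13:45-15:45.
The last common window of at least 45 minutes is 13:45-15:45; a 45-minute meeting can start as late as 15:00 and still end by 15:45.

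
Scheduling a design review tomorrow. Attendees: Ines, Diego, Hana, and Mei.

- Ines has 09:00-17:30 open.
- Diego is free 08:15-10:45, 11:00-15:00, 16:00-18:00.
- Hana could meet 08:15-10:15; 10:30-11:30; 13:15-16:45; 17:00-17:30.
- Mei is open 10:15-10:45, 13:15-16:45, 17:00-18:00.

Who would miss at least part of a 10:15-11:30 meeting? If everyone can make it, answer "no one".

Ines: free for 10:15-11:30. Diego: not fully free for 10:15-11:30. Hana: not fully free for 10:15-11:30. Mei: not fully free for 10:15-11:30.

Diego, Hana, Mei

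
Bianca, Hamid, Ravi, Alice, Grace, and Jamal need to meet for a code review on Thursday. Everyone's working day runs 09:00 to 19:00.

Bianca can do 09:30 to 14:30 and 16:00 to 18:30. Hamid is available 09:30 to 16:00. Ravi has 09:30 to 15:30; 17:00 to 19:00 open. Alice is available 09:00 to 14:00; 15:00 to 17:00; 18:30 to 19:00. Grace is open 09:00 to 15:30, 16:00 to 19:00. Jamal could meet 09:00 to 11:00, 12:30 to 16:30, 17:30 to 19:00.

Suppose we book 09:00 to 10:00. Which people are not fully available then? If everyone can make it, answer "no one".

Bianca: not fully free for 09:00-10:00. Hamid: not fully free for 09:00-10:00. Ravi: not fully free for 09:00-10:00. Alice: free for 09:00-10:00. Grace: free for 09:00-10:00. Jamal: free for 09:00-10:00.

Bianca, Hamid, Ravi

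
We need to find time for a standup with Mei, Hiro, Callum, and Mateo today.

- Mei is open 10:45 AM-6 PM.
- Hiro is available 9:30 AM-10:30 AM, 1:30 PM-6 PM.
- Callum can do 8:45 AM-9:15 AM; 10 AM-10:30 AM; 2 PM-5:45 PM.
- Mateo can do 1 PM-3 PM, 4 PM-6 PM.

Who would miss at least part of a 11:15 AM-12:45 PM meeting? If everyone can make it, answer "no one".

Mei: free for 11:15-12:45. Hiro: not fully free for 11:15-12:45. Callum: not fully free for 11:15-12:45. Mateo: not fully free for 11:15-12:45.

Callum, Hiro, Mateo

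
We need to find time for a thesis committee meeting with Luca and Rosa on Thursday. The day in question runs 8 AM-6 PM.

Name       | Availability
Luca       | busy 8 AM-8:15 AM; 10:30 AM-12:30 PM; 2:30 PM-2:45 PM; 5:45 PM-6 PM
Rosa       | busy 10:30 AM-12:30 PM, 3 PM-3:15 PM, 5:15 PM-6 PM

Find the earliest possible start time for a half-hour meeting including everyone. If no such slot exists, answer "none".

08:15

Luca free: 08:15-10:30, 12:30-14:30, 14:45-17:45 (invert busy blocks within the working day).
Rosa free: 08:00-10:30, 12:30-15:00, 15:15-17:15 (invert busy blocks within the working day).
Luca ∩ Rosa: 08:15-10:30, 12:30-14:30, 14:45-15:00, 15:15-17:15.
The first common window of at least 30 minutes is 08:15-10:30, so the earliest start is 08:15.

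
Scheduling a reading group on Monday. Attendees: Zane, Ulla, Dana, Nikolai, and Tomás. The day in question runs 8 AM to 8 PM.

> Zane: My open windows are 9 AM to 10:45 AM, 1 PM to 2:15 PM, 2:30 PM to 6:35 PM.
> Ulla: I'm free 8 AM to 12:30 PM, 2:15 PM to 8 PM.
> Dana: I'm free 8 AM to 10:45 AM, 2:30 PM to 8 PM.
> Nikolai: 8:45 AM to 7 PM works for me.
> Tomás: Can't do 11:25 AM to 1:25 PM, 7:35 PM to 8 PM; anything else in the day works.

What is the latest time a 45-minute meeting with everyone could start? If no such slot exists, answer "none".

17:50

Zane free: 09:00-10:45, 13:00-14:15, 14:30-18:35.
Ulla free: 08:00-12:30, 14:15-20:00.
Dana free: 08:00-10:45, 14:30-20:00.
Nikolai free: 08:45-19:00.
Tomás free: 08:00-11:25, 13:25-19:35 (invert busy blocks within the working day).
Zane ∩ Ulla: 09:00-10:45, 14:30-18:35.
Zane ∩ Ulla ∩ Dana: 09:00-10:45, 14:30-18:35.
Zane ∩ Ulla ∩ Dana ∩ Nikolai: 09:00-10:45, 14:30-18:35.
Zane ∩ Ulla ∩ Dana ∩ Nikolai ∩ Tomás: 09:00-10:45, 14:30-18:35.
The last common window of at least 45 minutes is 14:30-18:35; a 45-minute meeting can start as late as 17:50 and still end by 18:35.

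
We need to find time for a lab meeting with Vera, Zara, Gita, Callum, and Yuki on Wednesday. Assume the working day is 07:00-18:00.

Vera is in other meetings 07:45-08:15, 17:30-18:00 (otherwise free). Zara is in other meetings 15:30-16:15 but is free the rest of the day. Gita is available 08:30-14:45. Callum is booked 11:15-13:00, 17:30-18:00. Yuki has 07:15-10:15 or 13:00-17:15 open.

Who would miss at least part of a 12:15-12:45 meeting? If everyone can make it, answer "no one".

Vera free: 07:00-07:45, 08:15-17:30 (invert busy blocks within the working day).
Zara free: 07:00-15:30, 16:15-18:00 (invert busy blocks within the working day).
Gita free: 08:30-14:45.
Callum free: 07:00-11:15, 13:00-17:30 (invert busy blocks within the working day).
Yuki free: 07:15-10:15, 13:00-17:15.
Vera: free for 12:15-12:45. Zara: free for 12:15-12:45. Gita: free for 12:15-12:45. Callum: not fully free for 12:15-12:45. Yuki: not fully free for 12:15-12:45.

Callum, Yuki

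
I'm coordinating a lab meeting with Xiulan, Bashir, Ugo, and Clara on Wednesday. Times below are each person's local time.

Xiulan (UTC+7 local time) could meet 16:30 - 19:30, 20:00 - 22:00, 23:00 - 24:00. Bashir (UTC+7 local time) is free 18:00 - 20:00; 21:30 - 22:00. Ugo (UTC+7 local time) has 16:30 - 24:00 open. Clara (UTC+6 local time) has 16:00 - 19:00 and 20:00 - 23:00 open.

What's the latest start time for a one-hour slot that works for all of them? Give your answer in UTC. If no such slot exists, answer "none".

11:30

Xiulan in UTC: 09:30-12:30, 13:00-15:00, 16:00-17:00 (subtract 7h to convert from UTC+7).
Bashir in UTC: 11:00-13:00, 14:30-15:00 (subtract 7h to convert from UTC+7).
Ugo in UTC: 09:30-17:00 (subtract 7h to convert from UTC+7).
Clara in UTC: 10:00-13:00, 14:00-17:00 (subtract 6h to convert from UTC+6).
Xiulan ∩ Bashir: 11:00-12:30, 14:30-15:00.
Xiulan ∩ Bashir ∩ Ugo: 11:00-12:30, 14:30-15:00.
Xiulan ∩ Bashir ∩ Ugo ∩ Clara: 11:00-12:30, 14:30-15:00.
Those are the intersection windows.
The last common window of at least 60 minutes is 11:00-12:30; a 60-minute meeting can start as late as 11:30 and still end by 12:30.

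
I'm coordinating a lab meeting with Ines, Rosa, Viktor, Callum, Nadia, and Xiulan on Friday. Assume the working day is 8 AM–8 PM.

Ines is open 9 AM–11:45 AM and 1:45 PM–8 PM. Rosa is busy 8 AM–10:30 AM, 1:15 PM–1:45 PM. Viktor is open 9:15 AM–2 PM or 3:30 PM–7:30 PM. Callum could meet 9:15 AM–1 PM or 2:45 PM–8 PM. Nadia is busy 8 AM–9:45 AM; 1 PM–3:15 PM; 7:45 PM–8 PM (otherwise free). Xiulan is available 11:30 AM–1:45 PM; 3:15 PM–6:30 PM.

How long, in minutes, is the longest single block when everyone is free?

Ines free: 09:00-11:45, 13:45-20:00.
Rosa free: 10:30-13:15, 13:45-20:00 (invert busy blocks within the working day).
Viktor free: 09:15-14:00, 15:30-19:30.
Callum free: 09:15-13:00, 14:45-20:00.
Nadia free: 09:45-13:00, 15:15-19:45 (invert busy blocks within the working day).
Xiulan free: 11:30-13:45, 15:15-18:30.
Ines ∩ Rosa: 10:30-11:45, 13:45-20:00.
Ines ∩ Rosa ∩ Viktor: 10:30-11:45, 13:45-14:00, 15:30-19:30.
Ines ∩ Rosa ∩ Viktor ∩ Callum: 10:30-11:45, 15:30-19:30.
Ines ∩ Rosa ∩ Viktor ∩ Callum ∩ Nadia: 10:30-11:45, 15:30-19:30.
Ines ∩ Rosa ∩ Viktor ∩ Callum ∩ Nadia ∩ Xiulan: 11:30-11:45, 15:30-18:30.
The longest is 15:30-18:30 at 180 minutes.

180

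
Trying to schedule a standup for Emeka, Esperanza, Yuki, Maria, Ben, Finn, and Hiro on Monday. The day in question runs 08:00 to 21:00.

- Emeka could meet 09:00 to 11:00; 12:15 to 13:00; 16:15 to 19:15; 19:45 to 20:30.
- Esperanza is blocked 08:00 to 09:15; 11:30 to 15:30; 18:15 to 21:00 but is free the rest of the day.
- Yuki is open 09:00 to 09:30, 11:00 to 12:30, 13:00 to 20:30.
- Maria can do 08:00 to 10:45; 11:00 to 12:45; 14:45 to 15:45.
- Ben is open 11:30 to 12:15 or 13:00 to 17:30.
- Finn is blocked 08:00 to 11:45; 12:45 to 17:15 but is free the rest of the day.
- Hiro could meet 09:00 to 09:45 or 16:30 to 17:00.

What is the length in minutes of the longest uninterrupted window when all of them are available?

Emeka free: 09:00-11:00, 12:15-13:00, 16:15-19:15, 19:45-20:30.
Esperanza free: 09:15-11:30, 15:30-18:15 (invert busy blocks within the working day).
Yuki free: 09:00-09:30, 11:00-12:30, 13:00-20:30.
Maria free: 08:00-10:45, 11:00-12:45, 14:45-15:45.
Ben free: 11:30-12:15, 13:00-17:30.
Finn free: 11:45-12:45, 17:15-21:00 (invert busy blocks within the working day).
Hiro free: 09:00-09:45, 16:30-17:00.
Emeka ∩ Esperanza: 09:15-11:00, 16:15-18:15.
Emeka ∩ Esperanza ∩ Yuki: 09:15-09:30, 16:15-18:15.
Emeka ∩ Esperanza ∩ Yuki ∩ Maria: 09:15-09:30.
Emeka ∩ Esperanza ∩ Yuki ∩ Maria ∩ Ben: ∅.
Emeka ∩ Esperanza ∩ Yuki ∩ Maria ∩ Ben ∩ Finn: ∅.
Emeka ∩ Esperanza ∩ Yuki ∩ Maria ∩ Ben ∩ Finn ∩ Hiro: ∅.
There is no time when everyone is free.
No common window exists, so the longest block is 0 minutes.

0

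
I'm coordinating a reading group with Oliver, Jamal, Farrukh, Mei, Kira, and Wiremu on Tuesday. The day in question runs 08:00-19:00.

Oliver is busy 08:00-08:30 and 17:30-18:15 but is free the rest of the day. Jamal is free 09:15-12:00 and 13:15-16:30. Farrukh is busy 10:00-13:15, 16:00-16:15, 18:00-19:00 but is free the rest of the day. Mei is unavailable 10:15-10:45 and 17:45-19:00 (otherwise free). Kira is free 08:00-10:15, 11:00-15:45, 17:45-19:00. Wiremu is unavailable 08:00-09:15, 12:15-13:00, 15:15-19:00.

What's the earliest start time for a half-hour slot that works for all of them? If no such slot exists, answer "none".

09:15

Oliver free: 08:30-17:30, 18:15-19:00 (invert busy blocks within the working day).
Jamal free: 09:15-12:00, 13:15-16:30.
Farrukh free: 08:00-10:00, 13:15-16:00, 16:15-18:00 (invert busy blocks within the working day).
Mei free: 08:00-10:15, 10:45-17:45 (invert busy blocks within the working day).
Kira free: 08:00-10:15, 11:00-15:45, 17:45-19:00.
Wiremu free: 09:15-12:15, 13:00-15:15 (invert busy blocks within the working day).
Oliver ∩ Jamal: 09:15-12:00, 13:15-16:30.
Oliver ∩ Jamal ∩ Farrukh: 09:15-10:00, 13:15-16:00, 16:15-16:30.
Oliver ∩ Jamal ∩ Farrukh ∩ Mei: 09:15-10:00, 13:15-16:00, 16:15-16:30.
Oliver ∩ Jamal ∩ Farrukh ∩ Mei ∩ Kira: 09:15-10:00, 13:15-15:45.
Oliver ∩ Jamal ∩ Farrukh ∩ Mei ∩ Kira ∩ Wiremu: 09:15-10:00, 13:15-15:15.
Those are the intersection windows.
The first common window of at least 30 minutes is 09:15-10:00, so the earliest start is 09:15.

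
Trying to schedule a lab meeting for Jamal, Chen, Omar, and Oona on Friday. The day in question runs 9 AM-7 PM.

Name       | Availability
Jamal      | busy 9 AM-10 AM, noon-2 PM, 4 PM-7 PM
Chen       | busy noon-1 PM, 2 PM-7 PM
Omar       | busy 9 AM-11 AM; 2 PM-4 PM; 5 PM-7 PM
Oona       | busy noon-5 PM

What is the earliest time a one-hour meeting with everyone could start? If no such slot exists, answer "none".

Jamal free: 10:00-12:00, 14:00-16:00 (invert busy blocks within the working day).
Chen free: 09:00-12:00, 13:00-14:00 (invert busy blocks within the working day).
Omar free: 11:00-14:00, 16:00-17:00 (invert busy blocks within the working day).
Oona free: 09:00-12:00, 17:00-19:00 (invert busy blocks within the working day).
Jamal ∩ Chen: 10:00-12:00.
Jamal ∩ Chen ∩ Omar: 11:00-12:00.
Jamal ∩ Chen ∩ Omar ∩ Oona: 11:00-12:00.
The first common window of at least 60 minutes is 11:00-12:00, so the earliest start is 11:00.

11:00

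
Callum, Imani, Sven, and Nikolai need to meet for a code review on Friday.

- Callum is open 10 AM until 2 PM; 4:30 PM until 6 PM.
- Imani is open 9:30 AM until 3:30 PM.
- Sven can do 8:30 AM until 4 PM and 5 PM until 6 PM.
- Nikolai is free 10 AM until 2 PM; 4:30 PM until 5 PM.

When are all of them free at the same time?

10:00-14:00

Callum ∩ Imani: 10:00-14:00.
Callum ∩ Imani ∩ Sven: 10:00-14:00.
Callum ∩ Imani ∩ Sven ∩ Nikolai: 10:00-14:00.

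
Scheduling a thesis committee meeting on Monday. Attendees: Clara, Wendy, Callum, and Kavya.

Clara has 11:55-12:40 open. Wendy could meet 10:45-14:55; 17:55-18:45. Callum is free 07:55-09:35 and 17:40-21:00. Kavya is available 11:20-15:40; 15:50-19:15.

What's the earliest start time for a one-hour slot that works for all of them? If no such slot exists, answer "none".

none

Clara ∩ Wendy: 11:55-12:40.
Clara ∩ Wendy ∩ Callum: ∅.
Clara ∩ Wendy ∩ Callum ∩ Kavya: ∅.
There is no time when everyone is free.
No common window is at least 60 minutes long.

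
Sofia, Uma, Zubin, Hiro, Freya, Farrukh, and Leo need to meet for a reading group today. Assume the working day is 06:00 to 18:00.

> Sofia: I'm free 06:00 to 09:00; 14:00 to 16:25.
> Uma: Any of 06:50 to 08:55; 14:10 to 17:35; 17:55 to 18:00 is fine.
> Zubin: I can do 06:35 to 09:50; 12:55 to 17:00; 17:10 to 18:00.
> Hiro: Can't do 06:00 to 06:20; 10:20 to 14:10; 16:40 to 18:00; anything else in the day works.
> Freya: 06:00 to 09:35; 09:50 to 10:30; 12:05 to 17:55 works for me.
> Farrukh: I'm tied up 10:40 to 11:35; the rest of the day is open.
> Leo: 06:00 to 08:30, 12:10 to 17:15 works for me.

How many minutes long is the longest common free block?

Sofia free: 06:00-09:00, 14:00-16:25.
Uma free: 06:50-08:55, 14:10-17:35, 17:55-18:00.
Zubin free: 06:35-09:50, 12:55-17:00, 17:10-18:00.
Hiro free: 06:20-10:20, 14:10-16:40 (invert busy blocks within the working day).
Freya free: 06:00-09:35, 09:50-10:30, 12:05-17:55.
Farrukh free: 06:00-10:40, 11:35-18:00 (invert busy blocks within the working day).
Leo free: 06:00-08:30, 12:10-17:15.
Sofia ∩ Uma: 06:50-08:55, 14:10-16:25.
Sofia ∩ Uma ∩ Zubin: 06:50-08:55, 14:10-16:25.
Sofia ∩ Uma ∩ Zubin ∩ Hiro: 06:50-08:55, 14:10-16:25.
Sofia ∩ Uma ∩ Zubin ∩ Hiro ∩ Freya: 06:50-08:55, 14:10-16:25.
Sofia ∩ Uma ∩ Zubin ∩ Hiro ∩ Freya ∩ Farrukh: 06:50-08:55, 14:10-16:25.
Sofia ∩ Uma ∩ Zubin ∩ Hiro ∩ Freya ∩ Farrukh ∩ Leo: 06:50-08:30, 14:10-16:25.
The longest is 14:10-16:25 at 135 minutes.

135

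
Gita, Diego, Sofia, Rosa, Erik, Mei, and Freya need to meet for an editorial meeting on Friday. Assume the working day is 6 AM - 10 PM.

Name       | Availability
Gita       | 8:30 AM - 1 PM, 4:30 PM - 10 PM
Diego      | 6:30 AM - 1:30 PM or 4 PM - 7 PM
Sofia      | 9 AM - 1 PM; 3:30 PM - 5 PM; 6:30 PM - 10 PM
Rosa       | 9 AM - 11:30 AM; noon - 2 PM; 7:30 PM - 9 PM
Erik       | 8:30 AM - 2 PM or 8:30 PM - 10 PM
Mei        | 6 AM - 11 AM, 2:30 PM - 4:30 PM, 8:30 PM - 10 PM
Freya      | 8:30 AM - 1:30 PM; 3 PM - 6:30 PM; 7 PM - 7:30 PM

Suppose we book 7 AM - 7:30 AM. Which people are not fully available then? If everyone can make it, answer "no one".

Gita: not fully free for 07:00-07:30. Diego: free for 07:00-07:30. Sofia: not fully free for 07:00-07:30. Rosa: not fully free for 07:00-07:30. Erik: not fully free for 07:00-07:30. Mei: free for 07:00-07:30. Freya: not fully free for 07:00-07:30.

Erik, Freya, Gita, Rosa, Sofia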